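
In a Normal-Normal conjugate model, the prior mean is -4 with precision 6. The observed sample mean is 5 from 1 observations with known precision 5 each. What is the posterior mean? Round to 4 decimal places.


Posterior precision = tau0 + n*tau = 6 + 1*5 = 11
Posterior mean = (tau0*mu0 + n*tau*xbar) / posterior_precision
= (6*-4 + 1*5*5) / 11
= 1 / 11 = 0.0909

0.0909


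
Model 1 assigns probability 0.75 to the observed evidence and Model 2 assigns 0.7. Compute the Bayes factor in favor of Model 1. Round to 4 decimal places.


BF = P(data|M1) / P(data|M2)
= 0.75 / 0.7 = 1.0714

1.0714


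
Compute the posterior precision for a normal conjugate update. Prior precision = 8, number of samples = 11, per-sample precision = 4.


tau_post = tau_0 + n * tau
= 8 + 11 * 4 = 52

52


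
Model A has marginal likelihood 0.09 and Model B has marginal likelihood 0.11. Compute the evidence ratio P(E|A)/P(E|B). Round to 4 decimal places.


Evidence ratio = P(E|A) / P(E|B)
= 0.09 / 0.11
= 0.8182

0.8182


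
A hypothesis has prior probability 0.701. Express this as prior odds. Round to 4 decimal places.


Odds = P(H) / P(not H) = 0.701 / 0.299
= 2.3445

2.3445


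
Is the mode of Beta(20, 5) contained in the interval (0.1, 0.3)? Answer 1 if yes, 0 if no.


Mode = (a-1)/(a+b-2) = 19/23 = 0.8261
Interval: (0.1, 0.3)
Contains mode? 0

0


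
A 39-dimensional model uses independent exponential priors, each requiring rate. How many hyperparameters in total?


Per parameter: 1 (rate).
Total = 39 * 1 = 39

39


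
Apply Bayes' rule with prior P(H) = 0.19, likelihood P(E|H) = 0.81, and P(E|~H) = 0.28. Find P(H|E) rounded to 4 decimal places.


Step 1: Compute marginal P(E) = P(E|H)P(H) + P(E|~H)P(~H)
= 0.81*0.19 + 0.28*0.81 = 0.3807
Step 2: P(H|E) = P(E|H)P(H)/P(E) = 0.1539/0.3807
= 0.4043

0.4043


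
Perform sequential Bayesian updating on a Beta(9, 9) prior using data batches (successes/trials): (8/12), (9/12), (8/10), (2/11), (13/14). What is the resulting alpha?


Accumulate successes: 40
Posterior alpha = prior alpha + sum of successes
= 9 + 40 = 49

49


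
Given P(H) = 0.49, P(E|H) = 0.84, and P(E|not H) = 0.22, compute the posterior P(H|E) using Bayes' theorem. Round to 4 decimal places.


By Bayes' theorem: P(H|E) = P(E|H)*P(H) / P(E)
P(E) = P(E|H)*P(H) + P(E|not H)*P(not H)
P(E) = 0.84*0.49 + 0.22*0.51 = 0.5238
P(H|E) = 0.84*0.49 / 0.5238 = 0.7858

0.7858


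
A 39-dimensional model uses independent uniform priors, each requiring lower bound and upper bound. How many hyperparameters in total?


Per parameter: 2 (lower bound and upper bound).
Total = 39 * 2 = 78

78


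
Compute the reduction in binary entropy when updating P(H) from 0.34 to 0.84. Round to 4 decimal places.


H_before = -p*log2(p) - (1-p)*log2(1-p) for p=0.34: 0.9248
H_after for p=0.84: 0.6343
Reduction = 0.9248 - 0.6343 = 0.2905

0.2905


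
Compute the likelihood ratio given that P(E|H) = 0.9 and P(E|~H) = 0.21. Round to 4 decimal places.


LR = P(E|H) / P(E|~H)
= 0.9 / 0.21 = 4.2857

4.2857


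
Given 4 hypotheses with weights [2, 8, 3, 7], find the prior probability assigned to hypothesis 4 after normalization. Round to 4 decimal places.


To normalize, divide each weight by the sum of all weights.
Sum = 20
Prior(H4) = 7/20 = 0.35

0.35


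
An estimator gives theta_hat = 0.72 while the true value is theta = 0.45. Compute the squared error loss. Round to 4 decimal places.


The squared error loss is (theta_hat - theta)^2
= (0.72 - 0.45)^2
= (0.27)^2 = 0.0729

0.0729


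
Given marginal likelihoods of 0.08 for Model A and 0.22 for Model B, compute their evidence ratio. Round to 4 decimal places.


Ratio = ML(A) / ML(B) = 0.08/0.22
= 0.3636

0.3636


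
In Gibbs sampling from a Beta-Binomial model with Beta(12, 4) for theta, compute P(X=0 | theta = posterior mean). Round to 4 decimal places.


Posterior mean = alpha/(alpha+beta) = 12/16 = 0.75
P(X=0|theta=mean) = 1 - theta = 0.25

0.25


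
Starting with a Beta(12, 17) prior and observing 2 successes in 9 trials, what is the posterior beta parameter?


Posterior beta = prior beta + failures
Failures = 9 - 2 = 7
beta_post = 17 + 7 = 24

24


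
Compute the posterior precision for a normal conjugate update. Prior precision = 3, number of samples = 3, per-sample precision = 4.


tau_post = tau_0 + n * tau
= 3 + 3 * 4 = 15

15


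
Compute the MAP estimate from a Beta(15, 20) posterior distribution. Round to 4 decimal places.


MAP = mode of Beta distribution
= (alpha - 1)/(alpha + beta - 2)
= (15-1)/(15+20-2)
= 14/33 = 0.4242

0.4242


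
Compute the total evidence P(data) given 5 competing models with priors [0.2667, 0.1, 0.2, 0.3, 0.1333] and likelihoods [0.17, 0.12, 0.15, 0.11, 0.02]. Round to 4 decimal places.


Marginal likelihood = sum P(model_i) * P(data|model_i)
Model 1: 0.2667 * 0.17 = 0.0453
Model 2: 0.1 * 0.12 = 0.012
Model 3: 0.2 * 0.15 = 0.03
Model 4: 0.3 * 0.11 = 0.033
Model 5: 0.1333 * 0.02 = 0.0027
Total = 0.123

0.123


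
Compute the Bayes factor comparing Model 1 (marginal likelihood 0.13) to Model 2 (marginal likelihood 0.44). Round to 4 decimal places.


BF12 = marginal likelihood of M1 / marginal likelihood of M2
= 0.13/0.44
= 0.2955

0.2955


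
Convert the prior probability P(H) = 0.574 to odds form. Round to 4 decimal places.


P(not H) = 1 - 0.574 = 0.426
Odds = 0.574 / 0.426 = 1.3474

1.3474


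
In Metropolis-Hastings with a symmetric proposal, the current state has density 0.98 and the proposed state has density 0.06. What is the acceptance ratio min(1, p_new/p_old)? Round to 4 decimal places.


Ratio = p_new / p_old = 0.06 / 0.98 = 0.0612
Acceptance = min(1, 0.0612) = 0.0612

0.0612


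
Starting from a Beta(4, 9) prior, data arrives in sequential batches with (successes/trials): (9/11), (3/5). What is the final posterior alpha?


In sequential Bayesian updating, we sum all successes.
Total successes = 12
Final alpha = 4 + 12 = 16

16


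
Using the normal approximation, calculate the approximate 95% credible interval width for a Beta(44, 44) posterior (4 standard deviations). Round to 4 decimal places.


Var(Beta) = 44*44/(88^2 * 89) = 0.0028
SD = 0.053
Width ~ 4*SD = 0.212

0.212


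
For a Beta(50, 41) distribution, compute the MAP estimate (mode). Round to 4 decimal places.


MAP = mode = (a-1)/(a+b-2)
= (50-1)/(50+41-2)
= 49/89 = 0.5506

0.5506


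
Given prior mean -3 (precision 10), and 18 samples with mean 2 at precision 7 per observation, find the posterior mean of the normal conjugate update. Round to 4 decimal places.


The posterior mean is a precision-weighted average of prior and data.
Post. prec. = 10 + 126 = 136
Post. mean = (-30 + 252)/136 = 222/136 = 1.6324

1.6324


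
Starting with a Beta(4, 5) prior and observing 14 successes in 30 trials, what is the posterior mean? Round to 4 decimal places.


Posterior parameters: alpha = 4 + 14 = 18
beta = 5 + 16 = 21
Posterior mean = alpha / (alpha + beta) = 18 / 39
= 0.4615

0.4615


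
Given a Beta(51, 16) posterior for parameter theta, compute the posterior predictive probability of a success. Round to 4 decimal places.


For a Beta-Bernoulli model, the predictive probability is the mean:
P(success) = 51/(51+16) = 51/67 = 0.7612

0.7612


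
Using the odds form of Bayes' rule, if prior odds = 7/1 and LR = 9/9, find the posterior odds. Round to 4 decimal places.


Bayes' rule in odds form: posterior odds = prior odds * LR
= (7 * 9) / (1 * 9)
= 63/9 = 7.0

7.0


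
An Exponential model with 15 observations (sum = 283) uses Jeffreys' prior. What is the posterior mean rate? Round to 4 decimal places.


Posterior Gamma(15, 283)
E[lambda] = 15/283 = 0.053

0.053


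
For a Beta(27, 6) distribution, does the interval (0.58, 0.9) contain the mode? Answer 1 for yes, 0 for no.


Mode of Beta(a,b) = (a-1)/(a+b-2)
= (27-1)/(27+6-2) = 0.8387
Check: 0.58 <= 0.8387 <= 0.9?
Result: 1

1


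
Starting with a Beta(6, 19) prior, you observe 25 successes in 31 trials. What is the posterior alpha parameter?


For a Beta-Binomial conjugate model:
Posterior alpha = prior alpha + number of successes
= 6 + 25 = 31

31


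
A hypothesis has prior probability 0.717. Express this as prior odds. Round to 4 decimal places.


Odds = P(H) / P(not H) = 0.717 / 0.283
= 2.5336

2.5336


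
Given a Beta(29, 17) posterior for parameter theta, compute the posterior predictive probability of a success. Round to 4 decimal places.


For a Beta-Bernoulli model, the predictive probability is the mean:
P(success) = 29/(29+17) = 29/46 = 0.6304

0.6304


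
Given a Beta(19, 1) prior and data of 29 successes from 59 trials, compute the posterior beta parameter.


Number of failures = 59 - 29 = 30
Posterior beta = 1 + 30 = 31

31


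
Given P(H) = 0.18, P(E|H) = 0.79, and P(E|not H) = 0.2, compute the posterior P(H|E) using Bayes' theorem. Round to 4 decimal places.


By Bayes' theorem: P(H|E) = P(E|H)*P(H) / P(E)
P(E) = P(E|H)*P(H) + P(E|not H)*P(not H)
P(E) = 0.79*0.18 + 0.2*0.82 = 0.3062
P(H|E) = 0.79*0.18 / 0.3062 = 0.4644

0.4644


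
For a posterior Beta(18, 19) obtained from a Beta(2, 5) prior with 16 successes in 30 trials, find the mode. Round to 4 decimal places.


Mode = (alpha - 1) / (alpha + beta - 2)
= 17 / 35
= 0.4857

0.4857


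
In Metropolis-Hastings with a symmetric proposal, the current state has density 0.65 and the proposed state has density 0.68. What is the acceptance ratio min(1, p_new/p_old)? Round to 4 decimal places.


Ratio = p_new / p_old = 0.68 / 0.65 = 1.0462
Acceptance = min(1, 1.0462) = 1.0

1.0


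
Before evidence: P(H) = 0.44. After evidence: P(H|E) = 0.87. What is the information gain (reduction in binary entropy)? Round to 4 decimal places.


Prior entropy = 0.9896
Posterior entropy = 0.5574
Information gain = 0.9896 - 0.5574 = 0.4321

0.4321


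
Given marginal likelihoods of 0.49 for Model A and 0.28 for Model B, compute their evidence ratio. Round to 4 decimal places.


Ratio = ML(A) / ML(B) = 0.49/0.28
= 1.75

1.75


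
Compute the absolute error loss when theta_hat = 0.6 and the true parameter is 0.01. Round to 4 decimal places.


L = |theta_hat - theta_true|
= |0.6 - 0.01| = 0.59

0.59


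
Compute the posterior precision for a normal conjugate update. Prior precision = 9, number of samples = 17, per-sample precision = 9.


tau_post = tau_0 + n * tau
= 9 + 17 * 9 = 162

162


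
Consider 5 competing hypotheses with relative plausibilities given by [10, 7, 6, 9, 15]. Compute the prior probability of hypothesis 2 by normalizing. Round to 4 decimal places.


Sum of weights = 10 + 7 + 6 + 9 + 15 = 47
Normalized prior for H2 = 7 / 47
= 0.1489

0.1489


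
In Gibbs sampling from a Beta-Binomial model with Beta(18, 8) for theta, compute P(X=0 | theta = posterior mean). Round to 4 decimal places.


Posterior mean = alpha/(alpha+beta) = 18/26 = 0.6923
P(X=0|theta=mean) = 1 - theta = 0.3077

0.3077


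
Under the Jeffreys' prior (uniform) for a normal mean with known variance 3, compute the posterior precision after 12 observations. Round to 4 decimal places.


Prior precision = 0 (flat prior).
Post. prec. = 0 + n/var = 12/3 = 4.0

4.0


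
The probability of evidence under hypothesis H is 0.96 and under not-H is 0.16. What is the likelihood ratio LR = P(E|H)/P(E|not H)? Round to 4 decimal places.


LR = 0.96 / 0.16
= 6.0

6.0


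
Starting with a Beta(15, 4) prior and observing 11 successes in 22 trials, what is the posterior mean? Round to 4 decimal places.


Posterior parameters: alpha = 15 + 11 = 26
beta = 4 + 11 = 15
Posterior mean = alpha / (alpha + beta) = 26 / 41
= 0.6341

0.6341


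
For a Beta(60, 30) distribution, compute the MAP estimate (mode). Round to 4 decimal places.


MAP = mode = (a-1)/(a+b-2)
= (60-1)/(60+30-2)
= 59/88 = 0.6705

0.6705


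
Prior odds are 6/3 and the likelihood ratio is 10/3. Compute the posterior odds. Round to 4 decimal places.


Posterior odds = prior odds * likelihood ratio
= (6/3) * (10/3)
= 60 / 9
= 6.6667

6.6667


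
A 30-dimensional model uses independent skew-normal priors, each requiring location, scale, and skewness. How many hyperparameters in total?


Per parameter: 3 (location, scale, and skewness).
Total = 30 * 3 = 90

90


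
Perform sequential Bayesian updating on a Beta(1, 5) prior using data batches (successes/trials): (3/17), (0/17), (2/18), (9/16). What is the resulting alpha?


Accumulate successes: 14
Posterior alpha = prior alpha + sum of successes
= 1 + 14 = 15

15


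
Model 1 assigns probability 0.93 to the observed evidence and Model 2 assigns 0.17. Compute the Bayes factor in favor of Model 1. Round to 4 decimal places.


BF = P(data|M1) / P(data|M2)
= 0.93 / 0.17 = 5.4706

5.4706


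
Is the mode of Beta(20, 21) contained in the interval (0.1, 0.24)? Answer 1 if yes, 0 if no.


Mode = (a-1)/(a+b-2) = 19/39 = 0.4872
Interval: (0.1, 0.24)
Contains mode? 0

0


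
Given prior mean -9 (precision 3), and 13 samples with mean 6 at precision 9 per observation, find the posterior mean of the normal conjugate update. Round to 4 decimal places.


The posterior mean is a precision-weighted average of prior and data.
Post. prec. = 3 + 117 = 120
Post. mean = (-27 + 702)/120 = 675/120 = 5.625

5.625


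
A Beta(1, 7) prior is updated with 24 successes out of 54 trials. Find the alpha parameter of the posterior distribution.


In the Beta-Binomial conjugate update:
alpha_post = alpha_prior + successes
= 1 + 24
= 25

25


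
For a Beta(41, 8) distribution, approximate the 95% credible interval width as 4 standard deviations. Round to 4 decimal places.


Variance of Beta(a,b) = ab / ((a+b)^2 * (a+b+1))
= 41*8 / ((49)^2 * 50)
= 0.0027
SD = sqrt(0.0027) = 0.0523
Width = 4 * SD = 0.2091

0.2091


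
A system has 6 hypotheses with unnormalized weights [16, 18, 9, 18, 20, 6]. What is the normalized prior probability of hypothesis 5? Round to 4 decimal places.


The normalized prior is the weight divided by the total.
Total weight = 87
P(H5) = 20 / 87 = 0.2299

0.2299


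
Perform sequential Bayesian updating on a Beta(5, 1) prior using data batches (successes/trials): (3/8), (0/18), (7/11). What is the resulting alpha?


Accumulate successes: 10
Posterior alpha = prior alpha + sum of successes
= 5 + 10 = 15

15


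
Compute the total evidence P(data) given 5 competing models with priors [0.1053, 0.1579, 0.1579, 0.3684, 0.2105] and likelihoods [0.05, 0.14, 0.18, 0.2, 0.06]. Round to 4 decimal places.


Marginal likelihood = sum P(model_i) * P(data|model_i)
Model 1: 0.1053 * 0.05 = 0.0053
Model 2: 0.1579 * 0.14 = 0.0221
Model 3: 0.1579 * 0.18 = 0.0284
Model 4: 0.3684 * 0.2 = 0.0737
Model 5: 0.2105 * 0.06 = 0.0126
Total = 0.1421

0.1421


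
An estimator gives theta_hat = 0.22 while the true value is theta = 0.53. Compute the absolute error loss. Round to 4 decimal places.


The absolute error loss is |theta_hat - theta|
= |0.22 - 0.53|
= 0.31

0.31


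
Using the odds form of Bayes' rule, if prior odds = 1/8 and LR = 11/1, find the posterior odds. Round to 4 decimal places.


Bayes' rule in odds form: posterior odds = prior odds * LR
= (1 * 11) / (8 * 1)
= 11/8 = 1.375

1.375


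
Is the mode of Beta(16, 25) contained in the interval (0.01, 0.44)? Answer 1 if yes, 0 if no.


Mode = (a-1)/(a+b-2) = 15/39 = 0.3846
Interval: (0.01, 0.44)
Contains mode? 1

1


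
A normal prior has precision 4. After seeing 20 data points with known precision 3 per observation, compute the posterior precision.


In the conjugate normal model, precisions add:
tau_posterior = tau_prior + n * tau_data
= 4 + 20*3 = 64

64


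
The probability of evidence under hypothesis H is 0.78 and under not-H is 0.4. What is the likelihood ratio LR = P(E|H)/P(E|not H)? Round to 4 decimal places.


LR = 0.78 / 0.4
= 1.95

1.95


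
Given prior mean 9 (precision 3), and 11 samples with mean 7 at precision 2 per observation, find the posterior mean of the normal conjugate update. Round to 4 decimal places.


The posterior mean is a precision-weighted average of prior and data.
Post. prec. = 3 + 22 = 25
Post. mean = (27 + 154)/25 = 181/25 = 7.24

7.24


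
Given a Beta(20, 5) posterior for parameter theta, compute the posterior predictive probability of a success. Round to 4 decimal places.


For a Beta-Bernoulli model, the predictive probability is the mean:
P(success) = 20/(20+5) = 20/25 = 0.8

0.8


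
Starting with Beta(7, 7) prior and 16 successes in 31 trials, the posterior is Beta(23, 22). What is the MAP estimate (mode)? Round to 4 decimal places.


The mode of Beta(a, b) when a > 1 and b > 1 is (a-1)/(a+b-2)
= (23 - 1) / (23 + 22 - 2)
= 22 / 43
= 0.5116

0.5116


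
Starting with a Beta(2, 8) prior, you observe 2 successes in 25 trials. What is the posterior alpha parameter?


For a Beta-Binomial conjugate model:
Posterior alpha = prior alpha + number of successes
= 2 + 2 = 4

4


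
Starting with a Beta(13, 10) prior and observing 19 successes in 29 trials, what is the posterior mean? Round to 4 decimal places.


Posterior parameters: alpha = 13 + 19 = 32
beta = 10 + 10 = 20
Posterior mean = alpha / (alpha + beta) = 32 / 52
= 0.6154

0.6154


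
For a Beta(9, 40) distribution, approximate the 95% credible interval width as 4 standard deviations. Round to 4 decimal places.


Variance of Beta(a,b) = ab / ((a+b)^2 * (a+b+1))
= 9*40 / ((49)^2 * 50)
= 0.003
SD = sqrt(0.003) = 0.0548
Width = 4 * SD = 0.219

0.219


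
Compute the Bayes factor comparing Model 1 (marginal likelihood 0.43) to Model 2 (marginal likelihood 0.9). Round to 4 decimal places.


BF12 = marginal likelihood of M1 / marginal likelihood of M2
= 0.43/0.9
= 0.4778

0.4778


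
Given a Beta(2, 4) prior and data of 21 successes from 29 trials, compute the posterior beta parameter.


Number of failures = 29 - 21 = 8
Posterior beta = 4 + 8 = 12

12


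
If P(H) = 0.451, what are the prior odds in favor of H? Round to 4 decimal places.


Prior odds = P(H) / (1 - P(H))
= 0.451 / 0.549
= 0.8215

0.8215


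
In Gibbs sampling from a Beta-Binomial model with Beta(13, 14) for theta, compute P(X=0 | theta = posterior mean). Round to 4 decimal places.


Posterior mean = alpha/(alpha+beta) = 13/27 = 0.4815
P(X=0|theta=mean) = 1 - theta = 0.5185

0.5185


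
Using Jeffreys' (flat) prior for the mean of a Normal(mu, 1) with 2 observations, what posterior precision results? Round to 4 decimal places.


Flat prior means prior precision is 0.
Posterior precision = n / sigma^2 = 2/1 = 2.0

2.0


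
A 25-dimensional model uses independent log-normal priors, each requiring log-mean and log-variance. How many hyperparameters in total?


Per parameter: 2 (log-mean and log-variance).
Total = 25 * 2 = 50

50


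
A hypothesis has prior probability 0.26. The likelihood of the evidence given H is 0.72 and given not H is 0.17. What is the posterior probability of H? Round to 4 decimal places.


Using Bayes' theorem:
P(E) = 0.26 * 0.72 + 0.74 * 0.17
P(E) = 0.313
P(H|E) = (0.26 * 0.72) / 0.313 = 0.5981

0.5981


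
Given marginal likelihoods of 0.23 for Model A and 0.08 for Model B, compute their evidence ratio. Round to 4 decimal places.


Ratio = ML(A) / ML(B) = 0.23/0.08
= 2.875

2.875


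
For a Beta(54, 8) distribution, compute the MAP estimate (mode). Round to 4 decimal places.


MAP = mode = (a-1)/(a+b-2)
= (54-1)/(54+8-2)
= 53/60 = 0.8833

0.8833


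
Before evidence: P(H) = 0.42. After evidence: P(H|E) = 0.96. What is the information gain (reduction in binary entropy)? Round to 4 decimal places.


Prior entropy = 0.9815
Posterior entropy = 0.2423
Information gain = 0.9815 - 0.2423 = 0.7392

0.7392


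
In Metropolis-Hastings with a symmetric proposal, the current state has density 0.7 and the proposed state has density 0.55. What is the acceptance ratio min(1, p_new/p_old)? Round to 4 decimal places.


Ratio = p_new / p_old = 0.55 / 0.7 = 0.7857
Acceptance = min(1, 0.7857) = 0.7857

0.7857


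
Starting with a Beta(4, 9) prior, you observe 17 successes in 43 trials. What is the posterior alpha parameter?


For a Beta-Binomial conjugate model:
Posterior alpha = prior alpha + number of successes
= 4 + 17 = 21

21


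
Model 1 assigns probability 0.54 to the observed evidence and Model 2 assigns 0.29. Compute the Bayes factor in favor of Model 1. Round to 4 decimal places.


BF = P(data|M1) / P(data|M2)
= 0.54 / 0.29 = 1.8621

1.8621


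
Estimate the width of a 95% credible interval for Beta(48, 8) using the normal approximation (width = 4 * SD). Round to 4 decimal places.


For Beta(a,b): Var = ab/((a+b)^2(a+b+1))
Var = 0.0021, SD = 0.0463
Approximate 95% CI width = 4 * 0.0463 = 0.1854

0.1854


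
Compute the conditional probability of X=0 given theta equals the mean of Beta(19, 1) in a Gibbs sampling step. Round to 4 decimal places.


Mean of Beta(19, 1) = 0.95
P(X=0 | theta=0.95) = 0.05

0.05


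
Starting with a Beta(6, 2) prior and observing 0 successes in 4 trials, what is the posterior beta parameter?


Posterior beta = prior beta + failures
Failures = 4 - 0 = 4
beta_post = 2 + 4 = 6

6


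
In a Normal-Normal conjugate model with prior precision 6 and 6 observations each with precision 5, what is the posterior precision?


Posterior precision = prior precision + n * observation precision
= 6 + 6 * 5
= 6 + 30 = 36

36


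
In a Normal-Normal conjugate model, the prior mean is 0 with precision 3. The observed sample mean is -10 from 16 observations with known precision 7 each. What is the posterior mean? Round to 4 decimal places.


Posterior precision = tau0 + n*tau = 3 + 16*7 = 115
Posterior mean = (tau0*mu0 + n*tau*xbar) / posterior_precision
= (3*0 + 16*7*-10) / 115
= -1120 / 115 = -9.7391

-9.7391


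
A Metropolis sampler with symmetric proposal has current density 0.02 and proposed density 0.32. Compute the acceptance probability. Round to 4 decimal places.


For symmetric proposals, acceptance = min(1, pi(x*)/pi(x))
= min(1, 0.32/0.02)
= min(1, 16.0) = 1.0

1.0


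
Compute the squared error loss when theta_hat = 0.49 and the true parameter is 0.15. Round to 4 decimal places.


L = (theta_hat - theta_true)^2
= (0.49 - 0.15)^2
= 0.34^2 = 0.1156

0.1156


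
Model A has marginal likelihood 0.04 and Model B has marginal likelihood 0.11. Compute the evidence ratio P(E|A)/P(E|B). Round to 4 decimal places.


Evidence ratio = P(E|A) / P(E|B)
= 0.04 / 0.11
= 0.3636

0.3636


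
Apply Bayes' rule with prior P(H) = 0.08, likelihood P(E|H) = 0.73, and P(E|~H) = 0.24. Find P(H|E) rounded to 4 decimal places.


Step 1: Compute marginal P(E) = P(E|H)P(H) + P(E|~H)P(~H)
= 0.73*0.08 + 0.24*0.92 = 0.2792
Step 2: P(H|E) = P(E|H)P(H)/P(E) = 0.0584/0.2792
= 0.2092

0.2092


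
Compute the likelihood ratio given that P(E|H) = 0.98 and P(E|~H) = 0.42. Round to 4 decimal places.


LR = P(E|H) / P(E|~H)
= 0.98 / 0.42 = 2.3333

2.3333


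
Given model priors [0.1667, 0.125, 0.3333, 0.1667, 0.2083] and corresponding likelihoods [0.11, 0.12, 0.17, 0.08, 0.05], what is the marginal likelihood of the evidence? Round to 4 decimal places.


P(E) = sum_i P(M_i) P(E|M_i)
= 0.0183 + 0.015 + 0.0567 + 0.0133 + 0.0104
= 0.1137

0.1137


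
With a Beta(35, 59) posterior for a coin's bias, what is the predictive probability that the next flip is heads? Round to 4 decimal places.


The predictive probability equals the posterior mean.
P(next = heads) = alpha / (alpha + beta)
= 35 / 94 = 0.3723

0.3723


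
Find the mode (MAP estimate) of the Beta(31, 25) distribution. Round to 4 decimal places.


For Beta(a,b) with a,b > 1:
Mode = (a-1)/(a+b-2) = (31-1)/(56-2)
= 30/54 = 0.5556

0.5556


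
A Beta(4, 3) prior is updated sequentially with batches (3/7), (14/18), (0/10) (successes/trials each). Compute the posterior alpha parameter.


Sequential conjugate updating is equivalent to a single batch update.
Total successes across all batches = 17
alpha_posterior = alpha_prior + total_successes = 4 + 17
= 21

21


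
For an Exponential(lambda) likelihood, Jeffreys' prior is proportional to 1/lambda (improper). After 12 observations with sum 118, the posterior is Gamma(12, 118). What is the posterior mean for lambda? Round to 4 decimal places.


Posterior = Gamma(n, sum_x) = Gamma(12, 118)
Posterior mean = shape/rate = 12/118
= 0.1017

0.1017


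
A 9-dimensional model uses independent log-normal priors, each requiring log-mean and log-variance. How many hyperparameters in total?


Per parameter: 2 (log-mean and log-variance).
Total = 9 * 2 = 18

18


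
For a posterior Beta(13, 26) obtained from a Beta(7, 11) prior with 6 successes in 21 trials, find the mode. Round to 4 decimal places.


Mode = (alpha - 1) / (alpha + beta - 2)
= 12 / 37
= 0.3243

0.3243


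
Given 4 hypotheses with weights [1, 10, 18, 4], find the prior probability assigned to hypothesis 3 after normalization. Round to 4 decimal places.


To normalize, divide each weight by the sum of all weights.
Sum = 33
Prior(H3) = 18/33 = 0.5455

0.5455


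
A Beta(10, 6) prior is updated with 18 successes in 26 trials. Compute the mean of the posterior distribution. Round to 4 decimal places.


After update: Beta(28, 14)
Mean = 28 / (28 + 14) = 28 / 42
= 0.6667

0.6667


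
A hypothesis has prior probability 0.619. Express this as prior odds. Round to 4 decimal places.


Odds = P(H) / P(not H) = 0.619 / 0.381
= 1.6247

1.6247


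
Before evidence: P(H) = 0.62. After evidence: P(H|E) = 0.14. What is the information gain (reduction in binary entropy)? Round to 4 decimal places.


Prior entropy = 0.958
Posterior entropy = 0.5842
Information gain = 0.958 - 0.5842 = 0.3738

0.3738


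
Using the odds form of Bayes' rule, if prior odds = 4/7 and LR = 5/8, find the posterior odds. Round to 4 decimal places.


Bayes' rule in odds form: posterior odds = prior odds * LR
= (4 * 5) / (7 * 8)
= 20/56 = 0.3571

0.3571


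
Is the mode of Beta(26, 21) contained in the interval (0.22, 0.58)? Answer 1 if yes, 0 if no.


Mode = (a-1)/(a+b-2) = 25/45 = 0.5556
Interval: (0.22, 0.58)
Contains mode? 1

1


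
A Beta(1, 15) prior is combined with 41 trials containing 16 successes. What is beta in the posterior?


In conjugate updating:
beta_posterior = beta_prior + (n - k)
= 15 + (41 - 16)
= 15 + 25 = 40

40


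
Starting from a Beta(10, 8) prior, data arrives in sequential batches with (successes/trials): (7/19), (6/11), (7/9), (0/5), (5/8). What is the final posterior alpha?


In sequential Bayesian updating, we sum all successes.
Total successes = 25
Final alpha = 10 + 25 = 35

35


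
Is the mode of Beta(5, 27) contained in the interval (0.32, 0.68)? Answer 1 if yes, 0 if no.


Mode = (a-1)/(a+b-2) = 4/30 = 0.1333
Interval: (0.32, 0.68)
Contains mode? 0

0


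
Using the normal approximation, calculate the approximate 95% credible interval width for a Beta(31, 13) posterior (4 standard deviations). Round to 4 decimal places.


Var(Beta) = 31*13/(44^2 * 45) = 0.0046
SD = 0.068
Width ~ 4*SD = 0.2721

0.2721


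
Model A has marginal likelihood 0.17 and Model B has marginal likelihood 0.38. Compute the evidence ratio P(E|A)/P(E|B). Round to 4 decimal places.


Evidence ratio = P(E|A) / P(E|B)
= 0.17 / 0.38
= 0.4474

0.4474


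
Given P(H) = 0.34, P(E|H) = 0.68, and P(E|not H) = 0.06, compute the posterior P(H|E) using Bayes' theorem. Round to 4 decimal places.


By Bayes' theorem: P(H|E) = P(E|H)*P(H) / P(E)
P(E) = P(E|H)*P(H) + P(E|not H)*P(not H)
P(E) = 0.68*0.34 + 0.06*0.66 = 0.2708
P(H|E) = 0.68*0.34 / 0.2708 = 0.8538

0.8538


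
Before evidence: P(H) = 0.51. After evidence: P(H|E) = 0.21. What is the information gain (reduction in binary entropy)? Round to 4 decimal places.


Prior entropy = 0.9997
Posterior entropy = 0.7415
Information gain = 0.9997 - 0.7415 = 0.2582

0.2582


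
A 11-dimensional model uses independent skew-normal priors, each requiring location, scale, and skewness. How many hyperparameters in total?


Per parameter: 3 (location, scale, and skewness).
Total = 11 * 3 = 33

33


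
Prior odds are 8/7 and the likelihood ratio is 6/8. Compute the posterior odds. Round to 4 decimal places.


Posterior odds = prior odds * likelihood ratio
= (8/7) * (6/8)
= 48 / 56
= 0.8571

0.8571


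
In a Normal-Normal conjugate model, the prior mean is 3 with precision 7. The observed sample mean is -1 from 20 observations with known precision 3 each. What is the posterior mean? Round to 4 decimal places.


Posterior precision = tau0 + n*tau = 7 + 20*3 = 67
Posterior mean = (tau0*mu0 + n*tau*xbar) / posterior_precision
= (7*3 + 20*3*-1) / 67
= -39 / 67 = -0.5821

-0.5821


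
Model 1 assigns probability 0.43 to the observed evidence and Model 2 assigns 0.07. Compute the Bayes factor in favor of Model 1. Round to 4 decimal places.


BF = P(data|M1) / P(data|M2)
= 0.43 / 0.07 = 6.1429

6.1429


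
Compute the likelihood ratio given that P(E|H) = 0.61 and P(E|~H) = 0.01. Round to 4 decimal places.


LR = P(E|H) / P(E|~H)
= 0.61 / 0.01 = 61.0

61.0


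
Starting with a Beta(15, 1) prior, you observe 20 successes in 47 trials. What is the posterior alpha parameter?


For a Beta-Binomial conjugate model:
Posterior alpha = prior alpha + number of successes
= 15 + 20 = 35

35


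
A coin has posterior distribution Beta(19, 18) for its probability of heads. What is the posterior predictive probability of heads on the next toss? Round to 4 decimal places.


Posterior predictive = E[theta] = alpha/(alpha+beta)
= 19/37
= 0.5135

0.5135


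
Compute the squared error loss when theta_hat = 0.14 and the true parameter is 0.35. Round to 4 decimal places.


L = (theta_hat - theta_true)^2
= (0.14 - 0.35)^2
= -0.21^2 = 0.0441

0.0441


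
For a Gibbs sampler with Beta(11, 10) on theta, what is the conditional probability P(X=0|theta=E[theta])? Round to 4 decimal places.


E[theta] = 11/(11+10) = 0.5238
P(X=0|theta) = 1 - theta = 0.4762

0.4762


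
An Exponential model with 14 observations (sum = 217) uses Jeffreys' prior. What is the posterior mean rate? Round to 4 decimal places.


Posterior Gamma(14, 217)
E[lambda] = 14/217 = 0.0645

0.0645


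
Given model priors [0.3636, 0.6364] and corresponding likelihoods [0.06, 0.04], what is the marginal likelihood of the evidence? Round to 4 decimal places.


P(E) = sum_i P(M_i) P(E|M_i)
= 0.0218 + 0.0255
= 0.0473

0.0473


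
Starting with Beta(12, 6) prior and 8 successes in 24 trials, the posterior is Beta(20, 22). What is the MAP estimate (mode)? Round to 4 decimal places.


The mode of Beta(a, b) when a > 1 and b > 1 is (a-1)/(a+b-2)
= (20 - 1) / (20 + 22 - 2)
= 19 / 40
= 0.475

0.475


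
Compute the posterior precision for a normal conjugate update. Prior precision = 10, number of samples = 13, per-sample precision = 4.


tau_post = tau_0 + n * tau
= 10 + 13 * 4 = 62

62


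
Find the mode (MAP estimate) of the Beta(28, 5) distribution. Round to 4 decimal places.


For Beta(a,b) with a,b > 1:
Mode = (a-1)/(a+b-2) = (28-1)/(33-2)
= 27/31 = 0.871

0.871


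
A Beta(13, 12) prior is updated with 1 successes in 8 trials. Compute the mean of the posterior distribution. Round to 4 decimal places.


After update: Beta(14, 19)
Mean = 14 / (14 + 19) = 14 / 33
= 0.4242

0.4242


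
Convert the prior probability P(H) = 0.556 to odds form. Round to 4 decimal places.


P(not H) = 1 - 0.556 = 0.444
Odds = 0.556 / 0.444 = 1.2523

1.2523


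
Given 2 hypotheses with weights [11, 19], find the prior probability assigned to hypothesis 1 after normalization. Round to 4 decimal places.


To normalize, divide each weight by the sum of all weights.
Sum = 30
Prior(H1) = 11/30 = 0.3667

0.3667


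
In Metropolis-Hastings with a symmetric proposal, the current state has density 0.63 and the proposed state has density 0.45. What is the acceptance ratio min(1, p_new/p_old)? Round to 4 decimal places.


Ratio = p_new / p_old = 0.45 / 0.63 = 0.7143
Acceptance = min(1, 0.7143) = 0.7143

0.7143


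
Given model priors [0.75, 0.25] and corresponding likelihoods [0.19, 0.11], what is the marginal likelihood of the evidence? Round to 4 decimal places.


P(E) = sum_i P(M_i) P(E|M_i)
= 0.1425 + 0.0275
= 0.17

0.17


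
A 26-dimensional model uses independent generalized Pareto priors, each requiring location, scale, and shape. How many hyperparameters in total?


Per parameter: 3 (location, scale, and shape).
Total = 26 * 3 = 78

78


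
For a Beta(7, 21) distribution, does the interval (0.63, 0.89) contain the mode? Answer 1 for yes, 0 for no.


Mode of Beta(a,b) = (a-1)/(a+b-2)
= (7-1)/(7+21-2) = 0.2308
Check: 0.63 <= 0.2308 <= 0.89?
Result: 0

0


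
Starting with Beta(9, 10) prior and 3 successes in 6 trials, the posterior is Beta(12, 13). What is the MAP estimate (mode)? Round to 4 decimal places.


The mode of Beta(a, b) when a > 1 and b > 1 is (a-1)/(a+b-2)
= (12 - 1) / (12 + 13 - 2)
= 11 / 23
= 0.4783

0.4783


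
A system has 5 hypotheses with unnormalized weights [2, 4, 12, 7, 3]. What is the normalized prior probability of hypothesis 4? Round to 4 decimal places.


The normalized prior is the weight divided by the total.
Total weight = 28
P(H4) = 7 / 28 = 0.25

0.25


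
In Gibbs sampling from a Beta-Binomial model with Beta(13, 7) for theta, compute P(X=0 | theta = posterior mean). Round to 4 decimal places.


Posterior mean = alpha/(alpha+beta) = 13/20 = 0.65
P(X=0|theta=mean) = 1 - theta = 0.35

0.35


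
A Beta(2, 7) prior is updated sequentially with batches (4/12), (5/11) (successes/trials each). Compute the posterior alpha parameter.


Sequential conjugate updating is equivalent to a single batch update.
Total successes across all batches = 9
alpha_posterior = alpha_prior + total_successes = 2 + 9
= 11

11


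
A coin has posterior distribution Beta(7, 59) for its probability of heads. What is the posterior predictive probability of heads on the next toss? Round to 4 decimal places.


Posterior predictive = E[theta] = alpha/(alpha+beta)
= 7/66
= 0.1061

0.1061


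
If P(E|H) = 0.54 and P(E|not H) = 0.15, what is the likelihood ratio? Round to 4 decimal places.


Likelihood ratio = P(E|H) / P(E|not H)
= 0.54 / 0.15
= 3.6

3.6


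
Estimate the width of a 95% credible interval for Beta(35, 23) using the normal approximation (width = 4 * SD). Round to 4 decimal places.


For Beta(a,b): Var = ab/((a+b)^2(a+b+1))
Var = 0.0041, SD = 0.0637
Approximate 95% CI width = 4 * 0.0637 = 0.2547

0.2547


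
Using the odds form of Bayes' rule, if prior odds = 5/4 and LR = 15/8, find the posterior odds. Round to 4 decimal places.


Bayes' rule in odds form: posterior odds = prior odds * LR
= (5 * 15) / (4 * 8)
= 75/32 = 2.3438

2.3438


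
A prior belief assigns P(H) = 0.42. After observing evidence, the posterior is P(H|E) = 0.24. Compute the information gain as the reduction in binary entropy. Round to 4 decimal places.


H(prior) = -0.42*log2(0.42) - 0.58*log2(0.58)
= 0.9815
H(post) = -0.24*log2(0.24) - 0.76*log2(0.76)
= 0.795
IG = 0.9815 - 0.795 = 0.1864

0.1864


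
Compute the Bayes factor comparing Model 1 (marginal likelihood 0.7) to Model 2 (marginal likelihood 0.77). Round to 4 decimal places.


BF12 = marginal likelihood of M1 / marginal likelihood of M2
= 0.7/0.77
= 0.9091

0.9091


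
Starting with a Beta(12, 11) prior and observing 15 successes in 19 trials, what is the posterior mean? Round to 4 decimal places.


Posterior parameters: alpha = 12 + 15 = 27
beta = 11 + 4 = 15
Posterior mean = alpha / (alpha + beta) = 27 / 42
= 0.6429

0.6429


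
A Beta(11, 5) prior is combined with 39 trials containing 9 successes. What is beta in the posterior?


In conjugate updating:
beta_posterior = beta_prior + (n - k)
= 5 + (39 - 9)
= 5 + 30 = 35

35


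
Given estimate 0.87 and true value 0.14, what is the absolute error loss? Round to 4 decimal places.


Absolute error = |estimate - true|
= |0.73| = 0.73

0.73


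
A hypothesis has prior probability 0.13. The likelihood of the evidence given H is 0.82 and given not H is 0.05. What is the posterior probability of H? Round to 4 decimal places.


Using Bayes' theorem:
P(E) = 0.13 * 0.82 + 0.87 * 0.05
P(E) = 0.1501
P(H|E) = (0.13 * 0.82) / 0.1501 = 0.7102

0.7102


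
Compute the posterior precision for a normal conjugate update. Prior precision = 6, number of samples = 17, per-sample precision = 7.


tau_post = tau_0 + n * tau
= 6 + 17 * 7 = 125

125


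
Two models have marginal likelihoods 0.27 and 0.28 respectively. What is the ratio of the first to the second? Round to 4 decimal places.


Evidence ratio = 0.27 / 0.28
= 0.9643

0.9643


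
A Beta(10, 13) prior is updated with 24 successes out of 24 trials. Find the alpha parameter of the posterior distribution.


In the Beta-Binomial conjugate update:
alpha_post = alpha_prior + successes
= 10 + 24
= 34

34


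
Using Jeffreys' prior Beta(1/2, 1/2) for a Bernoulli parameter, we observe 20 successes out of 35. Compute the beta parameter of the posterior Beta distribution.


Conjugate update: Beta(0.5 + k, 0.5 + n - k).
k = 20, n - k = 15
Posterior beta = 0.5 + (n - k) = 0.5 + 15 = 15.5

15.5


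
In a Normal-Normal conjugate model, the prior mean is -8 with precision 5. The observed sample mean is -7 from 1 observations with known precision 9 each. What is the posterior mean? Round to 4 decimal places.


Posterior precision = tau0 + n*tau = 5 + 1*9 = 14
Posterior mean = (tau0*mu0 + n*tau*xbar) / posterior_precision
= (5*-8 + 1*9*-7) / 14
= -103 / 14 = -7.3571

-7.3571


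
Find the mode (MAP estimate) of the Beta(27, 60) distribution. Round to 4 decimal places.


For Beta(a,b) with a,b > 1:
Mode = (a-1)/(a+b-2) = (27-1)/(87-2)
= 26/85 = 0.3059

0.3059


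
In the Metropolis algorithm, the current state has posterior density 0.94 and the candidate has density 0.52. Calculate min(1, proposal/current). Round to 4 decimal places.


Ratio = 0.52/0.94 = 0.5532
Acceptance probability = min(1, 0.5532)
= 0.5532

0.5532


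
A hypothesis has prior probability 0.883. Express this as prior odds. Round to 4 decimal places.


Odds = P(H) / P(not H) = 0.883 / 0.117
= 7.547

7.547


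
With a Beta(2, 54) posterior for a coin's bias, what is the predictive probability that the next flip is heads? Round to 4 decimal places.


The predictive probability equals the posterior mean.
P(next = heads) = alpha / (alpha + beta)
= 2 / 56 = 0.0357

0.0357


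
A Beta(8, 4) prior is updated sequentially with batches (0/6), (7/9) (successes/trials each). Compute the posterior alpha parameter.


Sequential conjugate updating is equivalent to a single batch update.
Total successes across all batches = 7
alpha_posterior = alpha_prior + total_successes = 8 + 7
= 15

15


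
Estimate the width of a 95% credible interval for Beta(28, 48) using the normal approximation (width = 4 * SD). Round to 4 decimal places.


For Beta(a,b): Var = ab/((a+b)^2(a+b+1))
Var = 0.003, SD = 0.055
Approximate 95% CI width = 4 * 0.055 = 0.2199

0.2199


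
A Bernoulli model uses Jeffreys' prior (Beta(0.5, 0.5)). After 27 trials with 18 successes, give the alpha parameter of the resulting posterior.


Posterior = Beta(prior_alpha + successes, prior_beta + failures)
= Beta(0.5 + 18, 0.5 + 9)
Posterior alpha = 0.5 + k = 0.5 + 18 = 18.5

18.5


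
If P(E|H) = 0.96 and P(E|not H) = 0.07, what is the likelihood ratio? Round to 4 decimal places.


Likelihood ratio = P(E|H) / P(E|not H)
= 0.96 / 0.07
= 13.7143

13.7143
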